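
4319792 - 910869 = 3408923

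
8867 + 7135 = 16002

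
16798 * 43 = 722314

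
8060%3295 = 1470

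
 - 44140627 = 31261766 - 75402393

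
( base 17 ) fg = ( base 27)A1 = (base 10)271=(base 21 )cj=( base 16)10f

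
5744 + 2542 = 8286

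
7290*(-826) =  - 6021540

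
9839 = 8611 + 1228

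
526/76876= 263/38438 = 0.01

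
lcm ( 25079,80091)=2482821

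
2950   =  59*50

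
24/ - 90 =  - 1+11/15 = - 0.27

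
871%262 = 85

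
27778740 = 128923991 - 101145251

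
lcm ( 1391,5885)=76505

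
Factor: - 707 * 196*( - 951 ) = 131781972 = 2^2*3^1*7^3*101^1*317^1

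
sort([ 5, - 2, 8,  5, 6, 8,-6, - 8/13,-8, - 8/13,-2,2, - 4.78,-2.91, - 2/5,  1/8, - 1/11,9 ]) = [ - 8, - 6, - 4.78, - 2.91, - 2, - 2, - 8/13,-8/13, - 2/5, - 1/11, 1/8 , 2, 5,5,6, 8, 8,9]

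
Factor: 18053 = 7^1*2579^1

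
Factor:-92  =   - 2^2*23^1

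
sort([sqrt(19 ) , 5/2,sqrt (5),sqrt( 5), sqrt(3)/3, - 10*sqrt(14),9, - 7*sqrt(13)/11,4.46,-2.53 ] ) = [  -  10*sqrt( 14), - 2.53, - 7*sqrt(13)/11,sqrt(3)/3,  sqrt( 5),sqrt( 5),5/2,sqrt ( 19),4.46,9] 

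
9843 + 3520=13363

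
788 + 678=1466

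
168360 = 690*244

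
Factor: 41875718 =2^1*20937859^1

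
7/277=7/277=0.03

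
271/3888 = 271/3888 = 0.07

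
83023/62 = 1339 + 5/62 = 1339.08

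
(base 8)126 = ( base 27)35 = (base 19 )4A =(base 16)56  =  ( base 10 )86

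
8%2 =0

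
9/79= 9/79  =  0.11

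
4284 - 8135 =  - 3851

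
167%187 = 167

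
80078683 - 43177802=36900881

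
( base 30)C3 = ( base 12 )263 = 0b101101011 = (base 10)363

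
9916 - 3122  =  6794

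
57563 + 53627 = 111190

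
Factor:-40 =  - 2^3*5^1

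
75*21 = 1575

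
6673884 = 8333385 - 1659501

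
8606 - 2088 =6518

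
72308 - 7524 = 64784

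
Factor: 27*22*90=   2^2*3^5 * 5^1  *11^1 = 53460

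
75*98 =7350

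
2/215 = 2/215 = 0.01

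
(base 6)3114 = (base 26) 10i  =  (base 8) 1266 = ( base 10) 694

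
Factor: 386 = 2^1*193^1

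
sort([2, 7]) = [ 2, 7] 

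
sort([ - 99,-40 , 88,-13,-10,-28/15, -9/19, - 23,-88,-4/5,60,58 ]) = [  -  99 , -88,-40,- 23, - 13, - 10,  -  28/15, - 4/5,  -  9/19,58, 60, 88]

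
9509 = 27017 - 17508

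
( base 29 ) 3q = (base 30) 3n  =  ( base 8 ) 161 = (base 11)a3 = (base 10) 113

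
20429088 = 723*28256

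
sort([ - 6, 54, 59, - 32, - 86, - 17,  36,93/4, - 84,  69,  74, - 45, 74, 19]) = [  -  86,  -  84, - 45, - 32, - 17, - 6, 19, 93/4,36,54, 59, 69, 74,74]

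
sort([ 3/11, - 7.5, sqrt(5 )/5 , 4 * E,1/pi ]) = [-7.5,3/11,1/pi, sqrt(5)/5,4*E ] 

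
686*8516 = 5841976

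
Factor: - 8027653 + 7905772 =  - 121881 =- 3^1 * 40627^1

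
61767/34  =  1816 + 23/34=1816.68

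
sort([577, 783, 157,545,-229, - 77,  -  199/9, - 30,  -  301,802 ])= [ - 301, - 229, - 77, - 30, - 199/9, 157,545 , 577,783,802] 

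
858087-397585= 460502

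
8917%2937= 106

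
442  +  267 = 709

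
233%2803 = 233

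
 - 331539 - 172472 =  - 504011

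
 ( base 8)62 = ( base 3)1212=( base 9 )55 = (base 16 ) 32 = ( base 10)50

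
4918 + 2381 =7299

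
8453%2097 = 65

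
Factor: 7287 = 3^1*7^1*347^1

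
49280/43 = 49280/43 = 1146.05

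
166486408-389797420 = -223311012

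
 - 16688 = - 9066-7622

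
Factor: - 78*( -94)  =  7332 = 2^2*3^1*13^1*47^1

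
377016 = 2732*138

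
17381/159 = 109 + 50/159= 109.31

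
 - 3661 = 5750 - 9411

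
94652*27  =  2555604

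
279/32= 8+23/32= 8.72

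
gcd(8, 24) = 8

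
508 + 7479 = 7987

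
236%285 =236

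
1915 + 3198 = 5113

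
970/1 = 970=970.00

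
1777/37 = 48 + 1/37= 48.03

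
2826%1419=1407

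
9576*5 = 47880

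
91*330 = 30030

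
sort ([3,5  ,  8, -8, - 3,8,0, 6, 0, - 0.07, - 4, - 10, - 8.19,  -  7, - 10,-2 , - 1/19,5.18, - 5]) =[ - 10,- 10, - 8.19, - 8, - 7, - 5,-4, - 3,  -  2,-0.07, - 1/19,0,0,3,  5, 5.18, 6,8, 8]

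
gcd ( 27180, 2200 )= 20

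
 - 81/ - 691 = 81/691   =  0.12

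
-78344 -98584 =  - 176928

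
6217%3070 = 77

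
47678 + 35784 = 83462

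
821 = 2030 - 1209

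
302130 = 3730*81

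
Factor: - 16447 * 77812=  - 1279773964=-2^2* 7^2 * 397^1 * 16447^1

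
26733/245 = 3819/35  =  109.11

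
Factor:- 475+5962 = 3^1 * 31^1*59^1 = 5487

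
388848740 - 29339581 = 359509159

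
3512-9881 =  - 6369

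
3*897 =2691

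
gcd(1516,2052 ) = 4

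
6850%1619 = 374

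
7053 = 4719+2334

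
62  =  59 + 3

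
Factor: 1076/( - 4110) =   -  2^1 * 3^( - 1 )*5^( - 1)*137^( - 1)*269^1=- 538/2055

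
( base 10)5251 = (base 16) 1483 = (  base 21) bj1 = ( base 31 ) 5EC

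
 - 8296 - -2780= - 5516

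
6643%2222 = 2199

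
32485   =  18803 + 13682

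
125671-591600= - 465929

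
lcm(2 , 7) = 14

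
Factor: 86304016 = 2^4*41^1 * 131561^1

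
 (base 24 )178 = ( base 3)1000212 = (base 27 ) 10n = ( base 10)752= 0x2F0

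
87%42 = 3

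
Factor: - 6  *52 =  - 2^3*3^1 * 13^1 =- 312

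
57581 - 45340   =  12241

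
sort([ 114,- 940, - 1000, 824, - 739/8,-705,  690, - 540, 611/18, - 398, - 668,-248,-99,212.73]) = [-1000, - 940, - 705, - 668, - 540,- 398, - 248,-99,-739/8, 611/18, 114, 212.73, 690,824]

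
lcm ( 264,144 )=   1584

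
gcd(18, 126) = 18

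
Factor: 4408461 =3^2*71^1 * 6899^1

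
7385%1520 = 1305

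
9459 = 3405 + 6054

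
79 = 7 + 72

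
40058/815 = 49 + 123/815 = 49.15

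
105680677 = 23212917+82467760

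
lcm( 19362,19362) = 19362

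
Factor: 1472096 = 2^5*179^1*257^1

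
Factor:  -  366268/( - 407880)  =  2^( - 1)*3^(-2) * 5^(-1)*7^1 * 11^ ( - 1)*127^1=889/990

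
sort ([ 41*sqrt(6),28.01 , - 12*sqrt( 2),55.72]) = [ - 12 * sqrt(2 ),28.01,55.72,41*sqrt( 6 )]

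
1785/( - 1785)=  -  1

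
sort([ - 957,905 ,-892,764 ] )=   [ - 957, -892, 764, 905] 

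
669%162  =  21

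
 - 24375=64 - 24439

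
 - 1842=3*( - 614)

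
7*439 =3073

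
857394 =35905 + 821489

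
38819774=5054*7681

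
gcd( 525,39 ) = 3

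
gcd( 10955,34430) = 1565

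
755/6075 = 151/1215 = 0.12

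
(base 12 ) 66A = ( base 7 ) 2521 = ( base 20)276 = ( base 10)946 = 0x3B2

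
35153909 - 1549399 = 33604510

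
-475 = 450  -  925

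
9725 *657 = 6389325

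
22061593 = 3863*5711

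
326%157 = 12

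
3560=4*890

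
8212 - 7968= 244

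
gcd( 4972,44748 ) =4972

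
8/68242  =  4/34121 = 0.00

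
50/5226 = 25/2613 = 0.01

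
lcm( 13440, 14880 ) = 416640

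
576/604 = 144/151 = 0.95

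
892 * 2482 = 2213944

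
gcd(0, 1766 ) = 1766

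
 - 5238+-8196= -13434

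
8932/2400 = 2233/600 = 3.72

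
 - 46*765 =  - 35190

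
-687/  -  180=229/60=3.82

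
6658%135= 43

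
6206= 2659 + 3547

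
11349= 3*3783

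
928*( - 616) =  - 571648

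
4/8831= 4/8831 = 0.00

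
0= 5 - 5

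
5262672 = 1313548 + 3949124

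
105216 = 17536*6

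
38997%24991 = 14006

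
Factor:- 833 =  - 7^2 * 17^1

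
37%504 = 37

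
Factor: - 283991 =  -31^1*9161^1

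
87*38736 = 3370032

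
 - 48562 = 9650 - 58212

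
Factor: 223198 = 2^1*111599^1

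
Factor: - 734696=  -2^3*91837^1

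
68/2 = 34 = 34.00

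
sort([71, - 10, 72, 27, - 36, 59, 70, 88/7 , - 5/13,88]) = [ - 36,-10,-5/13,88/7, 27, 59,70  ,  71, 72, 88]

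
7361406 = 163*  45162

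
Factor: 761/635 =5^( - 1)*127^(- 1)*761^1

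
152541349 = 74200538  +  78340811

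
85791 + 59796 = 145587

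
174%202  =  174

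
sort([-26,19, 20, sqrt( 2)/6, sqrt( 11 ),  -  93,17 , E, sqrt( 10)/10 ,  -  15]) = [ - 93, - 26, - 15,sqrt( 2)/6,sqrt( 10)/10,  E, sqrt( 11), 17,19,20]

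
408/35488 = 51/4436 = 0.01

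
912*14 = 12768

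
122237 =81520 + 40717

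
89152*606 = 54026112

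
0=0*6885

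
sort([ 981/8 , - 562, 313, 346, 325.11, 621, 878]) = [-562 , 981/8, 313, 325.11,  346,621 , 878]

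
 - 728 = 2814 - 3542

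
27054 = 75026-47972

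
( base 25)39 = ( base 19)48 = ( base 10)84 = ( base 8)124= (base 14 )60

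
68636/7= 68636/7 = 9805.14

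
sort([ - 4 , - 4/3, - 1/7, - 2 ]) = [ - 4,-2, - 4/3 , - 1/7 ] 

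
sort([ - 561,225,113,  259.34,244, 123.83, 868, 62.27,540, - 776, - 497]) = [ - 776,-561, - 497, 62.27 , 113,123.83, 225, 244, 259.34, 540, 868 ] 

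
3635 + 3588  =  7223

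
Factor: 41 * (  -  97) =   -  41^1 * 97^1  =  - 3977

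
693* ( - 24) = - 16632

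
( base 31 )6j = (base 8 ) 315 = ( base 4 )3031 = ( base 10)205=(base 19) AF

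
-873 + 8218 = 7345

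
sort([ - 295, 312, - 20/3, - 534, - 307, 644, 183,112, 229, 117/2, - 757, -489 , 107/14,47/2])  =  [ - 757, - 534 , - 489, - 307, - 295,  -  20/3,107/14, 47/2, 117/2,112, 183,229,  312, 644]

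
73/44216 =73/44216=0.00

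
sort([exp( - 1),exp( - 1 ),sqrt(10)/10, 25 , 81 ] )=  [ sqrt(10) /10,exp ( - 1), exp ( - 1), 25, 81] 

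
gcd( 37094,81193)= 1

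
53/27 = 53/27 = 1.96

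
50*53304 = 2665200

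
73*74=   5402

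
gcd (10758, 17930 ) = 3586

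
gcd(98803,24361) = 1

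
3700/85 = 43 + 9/17= 43.53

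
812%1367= 812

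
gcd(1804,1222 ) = 2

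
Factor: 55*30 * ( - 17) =- 28050 =- 2^1 * 3^1*5^2*11^1*17^1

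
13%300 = 13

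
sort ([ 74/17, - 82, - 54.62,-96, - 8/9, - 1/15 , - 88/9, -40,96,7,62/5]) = [ - 96 , - 82, - 54.62, - 40 ,-88/9, - 8/9, - 1/15 , 74/17,7, 62/5 , 96] 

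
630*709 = 446670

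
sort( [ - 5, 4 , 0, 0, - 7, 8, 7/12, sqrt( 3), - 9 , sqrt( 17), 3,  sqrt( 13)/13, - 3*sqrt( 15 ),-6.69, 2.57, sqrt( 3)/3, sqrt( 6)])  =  [-3*sqrt(15 ), - 9, - 7,  -  6.69,-5, 0,0, sqrt (13)/13, sqrt(3) /3, 7/12, sqrt ( 3), sqrt (6 ),  2.57,3, 4, sqrt(17), 8 ]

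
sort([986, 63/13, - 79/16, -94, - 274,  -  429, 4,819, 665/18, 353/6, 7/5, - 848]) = [ - 848 , - 429, - 274, - 94, - 79/16, 7/5, 4, 63/13,665/18,353/6, 819, 986 ] 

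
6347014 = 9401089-3054075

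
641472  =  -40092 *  (-16 )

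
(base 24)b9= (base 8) 421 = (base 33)89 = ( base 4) 10101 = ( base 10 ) 273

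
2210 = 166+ 2044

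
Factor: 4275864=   2^3*3^2*59387^1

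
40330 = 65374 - 25044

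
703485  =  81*8685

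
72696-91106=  - 18410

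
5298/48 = 110 + 3/8=110.38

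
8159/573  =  8159/573 = 14.24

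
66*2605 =171930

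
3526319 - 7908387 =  - 4382068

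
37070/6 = 6178 + 1/3=6178.33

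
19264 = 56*344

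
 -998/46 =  - 499/23= -  21.70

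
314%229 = 85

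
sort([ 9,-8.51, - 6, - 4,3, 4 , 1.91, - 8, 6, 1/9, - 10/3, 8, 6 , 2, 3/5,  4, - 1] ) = [ - 8.51, - 8, - 6, - 4, - 10/3, -1, 1/9, 3/5,1.91, 2,3, 4,  4 , 6,  6, 8  ,  9] 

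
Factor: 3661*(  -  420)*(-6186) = 9511717320 =2^3*3^2*5^1*7^2*523^1*1031^1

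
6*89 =534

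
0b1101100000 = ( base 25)19e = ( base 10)864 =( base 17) 2GE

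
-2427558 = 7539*(-322 ) 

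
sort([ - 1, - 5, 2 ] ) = [ - 5,-1,2 ] 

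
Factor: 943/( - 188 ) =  - 2^(-2)*23^1*41^1*47^( - 1)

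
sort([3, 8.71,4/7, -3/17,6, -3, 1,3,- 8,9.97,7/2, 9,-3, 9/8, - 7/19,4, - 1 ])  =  [ - 8, -3, - 3, - 1, - 7/19,  -  3/17, 4/7, 1, 9/8,3,3,7/2, 4,6,8.71, 9, 9.97 ] 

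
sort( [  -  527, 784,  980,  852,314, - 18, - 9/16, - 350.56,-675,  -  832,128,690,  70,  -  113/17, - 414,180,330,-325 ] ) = [ - 832, - 675,  -  527, - 414, - 350.56, - 325,-18,-113/17, - 9/16,  70,  128,180,314,330,690,784,852, 980]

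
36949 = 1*36949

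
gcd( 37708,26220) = 4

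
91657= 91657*1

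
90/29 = 3 + 3/29 = 3.10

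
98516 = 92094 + 6422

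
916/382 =2 + 76/191 =2.40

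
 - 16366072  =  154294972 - 170661044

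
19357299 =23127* 837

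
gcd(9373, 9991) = 103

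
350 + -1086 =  - 736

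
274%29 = 13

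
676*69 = 46644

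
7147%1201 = 1142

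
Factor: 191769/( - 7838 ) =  - 2^(-1 )*3^1  *97^1*659^1* 3919^ ( - 1)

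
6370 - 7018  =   - 648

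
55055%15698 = 7961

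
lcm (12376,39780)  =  556920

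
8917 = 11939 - 3022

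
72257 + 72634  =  144891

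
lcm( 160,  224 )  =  1120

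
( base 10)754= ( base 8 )1362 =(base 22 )1C6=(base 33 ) ms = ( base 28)qq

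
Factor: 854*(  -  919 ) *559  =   - 2^1 *7^1*13^1*43^1 * 61^1*919^1 = - 438717734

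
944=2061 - 1117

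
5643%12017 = 5643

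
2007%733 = 541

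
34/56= 17/28= 0.61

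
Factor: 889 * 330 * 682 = 2^2 * 3^1*5^1*7^1 *11^2 * 31^1*127^1   =  200078340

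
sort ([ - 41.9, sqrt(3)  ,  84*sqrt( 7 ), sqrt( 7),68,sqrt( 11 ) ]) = [  -  41.9,sqrt( 3),sqrt(7 ), sqrt(11),68,84*sqrt(7)]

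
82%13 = 4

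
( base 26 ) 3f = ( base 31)30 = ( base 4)1131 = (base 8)135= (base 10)93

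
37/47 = 37/47 =0.79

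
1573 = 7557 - 5984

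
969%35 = 24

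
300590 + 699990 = 1000580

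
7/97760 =7/97760= 0.00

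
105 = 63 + 42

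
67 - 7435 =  - 7368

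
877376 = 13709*64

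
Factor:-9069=-3^1*3023^1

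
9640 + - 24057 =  - 14417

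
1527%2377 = 1527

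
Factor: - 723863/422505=-3^( - 2 )*5^( - 1)*7^1*41^ ( - 1 )*229^( - 1)* 103409^1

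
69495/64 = 69495/64 = 1085.86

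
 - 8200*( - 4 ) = 32800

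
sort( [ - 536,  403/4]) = [  -  536,  403/4] 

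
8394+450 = 8844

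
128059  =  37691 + 90368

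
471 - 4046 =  - 3575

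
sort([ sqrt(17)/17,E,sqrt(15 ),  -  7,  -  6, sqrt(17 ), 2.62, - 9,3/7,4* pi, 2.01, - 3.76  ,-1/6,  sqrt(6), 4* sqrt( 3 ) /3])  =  [-9, - 7,- 6 , - 3.76,  -  1/6,sqrt(17 ) /17,3/7, 2.01,4*sqrt( 3 )/3, sqrt( 6 ),2.62, E,sqrt(15 ), sqrt (17 ),4*pi]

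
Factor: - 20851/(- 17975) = 5^( - 2) * 29^1=29/25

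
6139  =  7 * 877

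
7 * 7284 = 50988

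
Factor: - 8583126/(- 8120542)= 3^1*41^ ( - 1 )*167^( - 1 )*593^( - 1 ) * 1430521^1 = 4291563/4060271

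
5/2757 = 5/2757 = 0.00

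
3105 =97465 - 94360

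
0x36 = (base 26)22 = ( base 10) 54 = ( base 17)33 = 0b110110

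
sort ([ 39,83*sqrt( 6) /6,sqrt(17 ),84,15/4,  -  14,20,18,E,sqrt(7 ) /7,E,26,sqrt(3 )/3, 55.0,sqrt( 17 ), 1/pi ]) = [ - 14,1/pi,sqrt( 7) /7,sqrt( 3)/3,E,E,15/4,sqrt( 17), sqrt(17), 18, 20 , 26,83 * sqrt (6 ) /6,39, 55.0, 84]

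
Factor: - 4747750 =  - 2^1 * 5^3*7^1*2713^1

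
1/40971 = 1/40971 = 0.00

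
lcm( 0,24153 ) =0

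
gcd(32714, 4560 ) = 2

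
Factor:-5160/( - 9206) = 2580/4603 = 2^2*3^1*5^1*43^1*4603^( - 1 )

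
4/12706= 2/6353 = 0.00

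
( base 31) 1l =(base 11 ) 48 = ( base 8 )64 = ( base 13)40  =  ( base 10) 52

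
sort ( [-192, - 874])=[-874, - 192 ] 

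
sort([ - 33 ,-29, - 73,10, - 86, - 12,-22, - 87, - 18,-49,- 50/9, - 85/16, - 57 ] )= [ - 87, - 86, - 73 , - 57, -49, - 33,-29, -22, - 18, - 12, - 50/9,  -  85/16,10] 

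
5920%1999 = 1922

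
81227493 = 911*89163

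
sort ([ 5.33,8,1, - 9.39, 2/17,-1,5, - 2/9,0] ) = [ - 9.39, - 1, - 2/9,0,2/17, 1,5,5.33,8 ] 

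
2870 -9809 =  - 6939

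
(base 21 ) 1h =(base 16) 26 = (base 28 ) 1A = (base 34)14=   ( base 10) 38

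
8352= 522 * 16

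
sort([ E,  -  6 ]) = [ - 6,E ] 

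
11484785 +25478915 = 36963700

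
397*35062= 13919614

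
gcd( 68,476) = 68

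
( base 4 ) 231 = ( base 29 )1g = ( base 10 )45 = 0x2D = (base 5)140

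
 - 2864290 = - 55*52078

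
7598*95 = 721810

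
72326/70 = 36163/35 =1033.23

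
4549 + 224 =4773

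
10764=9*1196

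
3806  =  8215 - 4409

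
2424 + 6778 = 9202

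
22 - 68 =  - 46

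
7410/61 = 7410/61 = 121.48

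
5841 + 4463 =10304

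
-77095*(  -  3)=231285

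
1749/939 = 583/313  =  1.86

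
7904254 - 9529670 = -1625416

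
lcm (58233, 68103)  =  4018077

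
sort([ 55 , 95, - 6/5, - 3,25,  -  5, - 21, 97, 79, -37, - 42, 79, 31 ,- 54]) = [  -  54, - 42,  -  37,-21,- 5, - 3, - 6/5,25 , 31, 55, 79, 79, 95, 97] 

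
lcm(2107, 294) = 12642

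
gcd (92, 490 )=2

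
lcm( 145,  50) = 1450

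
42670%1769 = 214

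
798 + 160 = 958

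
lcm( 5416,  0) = 0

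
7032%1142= 180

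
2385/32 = 74+17/32 = 74.53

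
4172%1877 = 418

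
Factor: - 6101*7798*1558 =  - 2^2*7^1*19^1*41^1*557^1*6101^1 =- 74122781684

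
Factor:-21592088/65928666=- 10796044/32964333 = -2^2*3^( - 1 )*7^1*385573^1 *10988111^ ( - 1 )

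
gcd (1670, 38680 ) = 10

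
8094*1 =8094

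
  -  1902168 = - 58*32796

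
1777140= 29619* 60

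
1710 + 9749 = 11459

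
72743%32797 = 7149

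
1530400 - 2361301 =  - 830901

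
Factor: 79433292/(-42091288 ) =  - 2^ ( - 1 )*3^1*23^ (- 1)*228757^(-1) *6619441^1= -19858323/10522822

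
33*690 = 22770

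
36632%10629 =4745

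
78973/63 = 78973/63 = 1253.54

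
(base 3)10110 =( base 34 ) 2P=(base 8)135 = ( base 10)93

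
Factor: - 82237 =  - 82237^1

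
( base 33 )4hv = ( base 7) 20266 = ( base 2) 1001101010100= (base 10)4948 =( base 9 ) 6707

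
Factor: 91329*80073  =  3^3 *7^2*31^1*41^1*4349^1 = 7312987017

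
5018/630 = 7 + 304/315 = 7.97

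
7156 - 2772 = 4384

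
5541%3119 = 2422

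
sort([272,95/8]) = [ 95/8, 272]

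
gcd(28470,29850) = 30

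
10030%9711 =319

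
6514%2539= 1436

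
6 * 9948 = 59688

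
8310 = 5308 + 3002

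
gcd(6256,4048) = 368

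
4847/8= 4847/8  =  605.88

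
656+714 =1370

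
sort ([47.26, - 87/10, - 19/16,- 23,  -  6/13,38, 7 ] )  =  [- 23,-87/10,-19/16 , - 6/13,7, 38  ,  47.26]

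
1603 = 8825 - 7222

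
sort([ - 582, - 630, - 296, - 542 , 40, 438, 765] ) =[ - 630, - 582, - 542,-296,  40,438 , 765]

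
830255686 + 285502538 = 1115758224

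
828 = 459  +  369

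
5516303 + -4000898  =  1515405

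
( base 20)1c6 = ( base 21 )19g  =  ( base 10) 646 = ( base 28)N2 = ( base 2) 1010000110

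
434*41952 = 18207168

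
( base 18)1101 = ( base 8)14015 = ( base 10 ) 6157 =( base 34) 5b3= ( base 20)F7H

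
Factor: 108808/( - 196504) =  - 11^( - 2)*67^1 =- 67/121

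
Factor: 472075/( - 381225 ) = - 3^(- 1 ) * 13^( - 1)*17^(- 1)*821^1= -  821/663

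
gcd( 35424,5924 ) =4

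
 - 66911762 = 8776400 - 75688162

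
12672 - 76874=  - 64202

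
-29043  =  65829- 94872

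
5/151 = 5/151 = 0.03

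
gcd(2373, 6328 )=791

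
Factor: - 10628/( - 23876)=47^(  -  1) *127^( - 1)*2657^1 = 2657/5969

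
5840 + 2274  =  8114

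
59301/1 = 59301=59301.00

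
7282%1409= 237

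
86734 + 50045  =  136779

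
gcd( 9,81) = 9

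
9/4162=9/4162 = 0.00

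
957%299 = 60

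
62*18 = 1116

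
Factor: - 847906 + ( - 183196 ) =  - 2^1*139^1*3709^1 = -1031102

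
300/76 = 75/19 = 3.95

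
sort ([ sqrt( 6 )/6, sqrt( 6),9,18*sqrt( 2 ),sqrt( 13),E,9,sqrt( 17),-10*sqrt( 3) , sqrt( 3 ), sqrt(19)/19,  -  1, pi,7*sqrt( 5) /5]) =[-10 * sqrt ( 3), - 1,sqrt( 19)/19,sqrt( 6)/6, sqrt( 3), sqrt(6), E, 7 * sqrt( 5 )/5,pi, sqrt( 13), sqrt( 17),9, 9,18 * sqrt( 2) ] 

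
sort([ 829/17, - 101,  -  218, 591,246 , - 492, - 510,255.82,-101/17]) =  [-510,-492,-218, - 101 , - 101/17, 829/17 , 246,255.82,591]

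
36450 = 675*54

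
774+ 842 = 1616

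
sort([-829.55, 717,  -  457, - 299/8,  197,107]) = [ - 829.55, - 457,  -  299/8,107,197, 717 ]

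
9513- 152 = 9361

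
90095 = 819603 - 729508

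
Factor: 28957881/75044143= 3^1*19^1 * 508033^1 * 75044143^( - 1)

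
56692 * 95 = 5385740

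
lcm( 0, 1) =0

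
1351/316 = 1351/316= 4.28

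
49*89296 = 4375504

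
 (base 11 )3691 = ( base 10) 4819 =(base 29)5l5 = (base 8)11323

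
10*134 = 1340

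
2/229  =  2/229 = 0.01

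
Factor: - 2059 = -29^1*71^1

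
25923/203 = 127 + 142/203 = 127.70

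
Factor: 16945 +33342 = 50287=50287^1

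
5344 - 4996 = 348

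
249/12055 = 249/12055 = 0.02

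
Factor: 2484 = 2^2*3^3*23^1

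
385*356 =137060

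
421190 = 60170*7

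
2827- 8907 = -6080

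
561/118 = 4 + 89/118 = 4.75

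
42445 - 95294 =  - 52849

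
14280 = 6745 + 7535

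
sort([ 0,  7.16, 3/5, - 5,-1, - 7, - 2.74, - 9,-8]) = [ - 9, - 8 , - 7,  -  5, - 2.74 , - 1,0,3/5,7.16]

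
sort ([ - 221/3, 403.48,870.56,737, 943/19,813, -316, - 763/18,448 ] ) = [ - 316, - 221/3,  -  763/18,943/19,403.48, 448 , 737,  813,870.56 ]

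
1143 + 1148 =2291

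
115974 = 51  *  2274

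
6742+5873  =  12615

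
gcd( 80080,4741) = 11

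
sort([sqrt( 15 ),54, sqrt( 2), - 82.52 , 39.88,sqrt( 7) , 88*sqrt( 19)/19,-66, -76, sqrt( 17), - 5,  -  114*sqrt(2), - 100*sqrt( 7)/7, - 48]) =[ - 114*sqrt(2), - 82.52 ,-76, - 66, - 48, - 100 * sqrt(7)/7,-5, sqrt(2), sqrt ( 7), sqrt( 15), sqrt(17) , 88*sqrt (19) /19, 39.88,54]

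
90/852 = 15/142= 0.11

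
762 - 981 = -219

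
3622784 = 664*5456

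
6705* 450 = 3017250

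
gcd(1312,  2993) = 41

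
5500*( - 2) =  -11000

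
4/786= 2/393 = 0.01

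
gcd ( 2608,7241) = 1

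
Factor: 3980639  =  13^1 * 43^1*7121^1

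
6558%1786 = 1200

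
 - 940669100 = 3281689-943950789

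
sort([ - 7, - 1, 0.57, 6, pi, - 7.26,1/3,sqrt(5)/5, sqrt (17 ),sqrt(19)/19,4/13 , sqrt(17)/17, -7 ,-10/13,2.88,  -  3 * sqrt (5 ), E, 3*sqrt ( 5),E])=[- 7.26, - 7, - 7, - 3*sqrt( 5), - 1,-10/13, sqrt( 19 )/19,sqrt(17) /17,4/13, 1/3, sqrt (5)/5,0.57,E,E, 2.88, pi,sqrt( 17),6,3*sqrt(5) ] 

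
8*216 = 1728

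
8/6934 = 4/3467 =0.00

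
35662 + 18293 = 53955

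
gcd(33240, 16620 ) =16620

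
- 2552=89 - 2641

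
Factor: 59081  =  11^1*41^1* 131^1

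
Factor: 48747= 3^1*16249^1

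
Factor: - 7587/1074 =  - 2529/358  =  - 2^( - 1 )*3^2 * 179^(  -  1 )*281^1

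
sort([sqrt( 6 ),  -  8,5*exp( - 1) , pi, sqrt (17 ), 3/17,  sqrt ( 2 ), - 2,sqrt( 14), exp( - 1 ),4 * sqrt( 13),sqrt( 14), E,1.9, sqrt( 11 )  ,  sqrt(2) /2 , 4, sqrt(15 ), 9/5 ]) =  [  -  8, -2,3/17,exp( - 1), sqrt( 2)/2 , sqrt( 2), 9/5, 5*exp( - 1), 1.9,sqrt( 6),E,pi, sqrt( 11), sqrt( 14), sqrt( 14),sqrt (15),4 , sqrt(17), 4*sqrt( 13) ]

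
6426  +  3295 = 9721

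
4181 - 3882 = 299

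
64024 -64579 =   -  555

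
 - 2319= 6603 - 8922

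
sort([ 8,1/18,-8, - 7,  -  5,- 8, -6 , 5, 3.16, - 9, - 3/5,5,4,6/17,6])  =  [ - 9, - 8, - 8, - 7,-6,- 5,- 3/5, 1/18,6/17,3.16,4, 5,5, 6,8 ]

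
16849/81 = 208 + 1/81 = 208.01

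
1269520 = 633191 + 636329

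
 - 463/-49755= 463/49755 = 0.01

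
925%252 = 169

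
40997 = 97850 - 56853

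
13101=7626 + 5475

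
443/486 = 443/486 = 0.91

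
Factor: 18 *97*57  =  2^1 * 3^3* 19^1*97^1 = 99522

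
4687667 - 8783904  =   - 4096237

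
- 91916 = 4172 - 96088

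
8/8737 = 8/8737 = 0.00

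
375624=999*376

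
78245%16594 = 11869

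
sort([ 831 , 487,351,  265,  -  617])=[ - 617,  265,351,487, 831] 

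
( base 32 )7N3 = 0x1ee3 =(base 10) 7907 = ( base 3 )101211212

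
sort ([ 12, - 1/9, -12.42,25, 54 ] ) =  [ - 12.42, - 1/9, 12,25, 54 ] 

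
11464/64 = 1433/8= 179.12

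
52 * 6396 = 332592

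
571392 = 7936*72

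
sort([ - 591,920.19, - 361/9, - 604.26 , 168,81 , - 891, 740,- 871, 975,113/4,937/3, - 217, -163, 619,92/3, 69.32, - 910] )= [-910, - 891, - 871, - 604.26, - 591, - 217, - 163, - 361/9,113/4,  92/3,69.32,  81, 168,937/3,619, 740,920.19,975]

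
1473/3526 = 1473/3526 = 0.42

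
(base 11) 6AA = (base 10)846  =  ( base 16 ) 34e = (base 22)1ga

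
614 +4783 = 5397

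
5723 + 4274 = 9997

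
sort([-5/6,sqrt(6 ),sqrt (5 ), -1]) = [ - 1, - 5/6,sqrt( 5),sqrt( 6 ) ]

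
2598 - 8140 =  - 5542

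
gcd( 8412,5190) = 6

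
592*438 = 259296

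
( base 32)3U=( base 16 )7e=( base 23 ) 5b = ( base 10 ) 126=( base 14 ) 90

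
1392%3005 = 1392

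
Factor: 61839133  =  367^1*168499^1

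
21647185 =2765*7829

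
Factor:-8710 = -2^1*5^1*13^1*67^1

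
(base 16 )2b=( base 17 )29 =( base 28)1F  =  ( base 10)43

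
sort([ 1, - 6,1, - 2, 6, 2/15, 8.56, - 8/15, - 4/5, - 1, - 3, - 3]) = [ - 6,-3, - 3,-2, - 1, - 4/5, - 8/15,2/15,1, 1 , 6,  8.56] 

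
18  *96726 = 1741068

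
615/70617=205/23539=0.01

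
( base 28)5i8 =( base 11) 336A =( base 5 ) 120212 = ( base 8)10520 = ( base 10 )4432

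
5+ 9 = 14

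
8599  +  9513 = 18112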